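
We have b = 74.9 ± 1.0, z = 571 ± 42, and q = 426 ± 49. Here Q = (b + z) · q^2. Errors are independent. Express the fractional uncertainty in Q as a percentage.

Let u = b + z = 646. δu = √(δb² + δz²) = √(1.00 + 1760) = 42.0, so δu/u = 0.0650.
Q is then a monomial in u, q:
δQ/Q = √((δu/u)² + (2·δq/q)²) = √(0.00423 + 0.0529) = 0.239

23.9%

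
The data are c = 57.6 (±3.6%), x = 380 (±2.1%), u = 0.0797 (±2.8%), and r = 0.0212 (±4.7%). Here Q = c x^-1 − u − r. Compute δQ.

0.00677

Let p = c·x^-1 = 0.152. δp/p = √((1·δc/c)² + (-1·δx/x)²) = √(0.00130 + 0.000441) = 0.0417, so δp = 0.00632.
Q = p − u − r: δQ = √(δp² + δu² + δr²) = √(3.99e-05 + 4.98e-06 + 9.93e-07) = 0.00677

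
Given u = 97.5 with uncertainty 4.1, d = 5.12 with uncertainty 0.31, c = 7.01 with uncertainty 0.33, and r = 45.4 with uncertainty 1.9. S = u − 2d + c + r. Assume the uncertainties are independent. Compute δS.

4.57

S is a linear combination, so absolute uncertainties add in quadrature:
  (δu)² = 16.8;  (2·δd)² = 0.384;  (δc)² = 0.109;  (δr)² = 3.61
δS = √(20.9) = 4.57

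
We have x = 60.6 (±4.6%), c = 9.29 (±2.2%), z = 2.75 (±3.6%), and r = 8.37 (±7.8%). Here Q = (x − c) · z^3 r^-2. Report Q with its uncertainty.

15.2 ± 3.01

Let u = x − c = 51.3. δu = √(δx² + δc²) = √(7.77 + 0.0418) = 2.80, so δu/u = 0.0545.
Q is then a monomial in u, z, r:
δQ/Q = √((δu/u)² + (3·δz/z)² + (-2·δr/r)²) = √(0.00297 + 0.0117 + 0.0243) = 0.197
Q = 15.2, so δQ = 0.197 × 15.2 = 3.01.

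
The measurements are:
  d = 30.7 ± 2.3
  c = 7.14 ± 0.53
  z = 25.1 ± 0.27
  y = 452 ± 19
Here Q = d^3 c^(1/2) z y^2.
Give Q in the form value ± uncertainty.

(3.96 ± 0.964) × 10^11

Relative error in a monomial: (δQ/Q)² = Σ (nᵢ · δxᵢ/xᵢ)².
  (3·δd/d)² = (3×0.0749)² = 0.0505;  (½·δc/c)² = (0.5×0.0742)² = 0.00138;  (1·δz/z)² = (1×0.0108)² = 0.000116;  (2·δy/y)² = (2×0.0420)² = 0.00707
δQ/Q = √(0.0591) = 0.243
Q = 3.96e+11, so δQ = 0.243 × 3.96e+11 = 9.64e+10.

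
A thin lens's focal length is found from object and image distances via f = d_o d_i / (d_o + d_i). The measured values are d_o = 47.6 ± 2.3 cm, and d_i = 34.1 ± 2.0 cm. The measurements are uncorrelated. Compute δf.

0.788 cm

∂f/∂d_o = (d_i/(d_o+d_i))² = 0.174;  ∂f/∂d_i = (d_o/(d_o+d_i))² = 0.339
δf = √((∂f/∂d_o · δd_o)² + (∂f/∂d_i · δd_i)²) = √(0.161 + 0.461) = 0.788 cm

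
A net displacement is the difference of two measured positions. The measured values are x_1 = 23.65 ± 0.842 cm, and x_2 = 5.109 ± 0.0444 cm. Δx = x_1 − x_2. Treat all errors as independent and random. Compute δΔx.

Sums and differences: (δΔx)² = Σ (cᵢ δxᵢ)².
  (δx_1)² = 0.709;  (δx_2)² = 0.00197
δΔx = √(0.711) = 0.843 cm

0.843 cm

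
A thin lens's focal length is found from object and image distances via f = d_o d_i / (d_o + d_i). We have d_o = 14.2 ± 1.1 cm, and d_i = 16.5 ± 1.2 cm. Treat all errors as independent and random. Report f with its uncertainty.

∂f/∂d_o = (d_i/(d_o+d_i))² = 0.289;  ∂f/∂d_i = (d_o/(d_o+d_i))² = 0.214
δf = √((∂f/∂d_o · δd_o)² + (∂f/∂d_i · δd_i)²) = √(0.101 + 0.0659) = 0.409 cm
f = 7.63 cm.

7.63 ± 0.409 cm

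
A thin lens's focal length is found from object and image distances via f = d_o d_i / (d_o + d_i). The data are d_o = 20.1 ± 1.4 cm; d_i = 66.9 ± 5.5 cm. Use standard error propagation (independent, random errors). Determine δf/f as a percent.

5.68%

∂f/∂d_o = (d_i/(d_o+d_i))² = 0.591;  ∂f/∂d_i = (d_o/(d_o+d_i))² = 0.0534
δf = √((∂f/∂d_o · δd_o)² + (∂f/∂d_i · δd_i)²) = √(0.685 + 0.0862) = 0.878 cm
f = 15.5 cm, so δf/f = 0.878/15.5 = 0.0568.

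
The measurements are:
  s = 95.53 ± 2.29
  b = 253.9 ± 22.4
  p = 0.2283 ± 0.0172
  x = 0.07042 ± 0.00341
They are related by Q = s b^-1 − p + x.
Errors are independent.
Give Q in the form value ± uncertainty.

Let w = s·b^-1 = 0.3763. δw/w = √((1·δs/s)² + (-1·δb/b)²) = √(0.000575 + 0.00778) = 0.0914, so δw = 0.0344.
Q = w − p + x: δQ = √(δw² + δp² + δx²) = √(0.00118 + 0.000296 + 1.16e-05) = 0.0386
Q = 0.2184.

0.2184 ± 0.0386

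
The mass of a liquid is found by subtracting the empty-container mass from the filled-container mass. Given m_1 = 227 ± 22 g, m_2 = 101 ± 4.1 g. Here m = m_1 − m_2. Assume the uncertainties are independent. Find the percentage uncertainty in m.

17.8%

m is a linear combination, so absolute uncertainties add in quadrature:
  (δm_1)² = 484;  (δm_2)² = 16.8
δm = √(501) = 22.4 g
m = 126 g, so δm/m = 22.4/126 = 0.178.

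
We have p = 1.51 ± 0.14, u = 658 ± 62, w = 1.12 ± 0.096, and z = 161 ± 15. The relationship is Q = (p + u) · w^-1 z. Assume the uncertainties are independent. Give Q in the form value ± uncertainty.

94800 ± 14900

Let h = p + u = 660. δh = √(δp² + δu²) = √(0.0196 + 3840) = 62.0, so δh/h = 0.0940.
Q is then a monomial in h, w, z:
δQ/Q = √((δh/h)² + (-1·δw/w)² + (1·δz/z)²) = √(0.00884 + 0.00735 + 0.00868) = 0.158
Q = 94800, so δQ = 0.158 × 94800 = 14900.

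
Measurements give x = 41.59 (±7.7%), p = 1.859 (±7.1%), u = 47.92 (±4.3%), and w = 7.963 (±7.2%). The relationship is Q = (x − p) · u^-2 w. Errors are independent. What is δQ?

0.0190

Let h = x − p = 39.73. δh = √(δx² + δp²) = √(10.3 + 0.0174) = 3.21, so δh/h = 0.0807.
Q is then a monomial in h, u, w:
δQ/Q = √((δh/h)² + (-2·δu/u)² + (1·δw/w)²) = √(0.00651 + 0.00740 + 0.00518) = 0.138
Q = 0.1378, so δQ = 0.138 × 0.1378 = 0.0190.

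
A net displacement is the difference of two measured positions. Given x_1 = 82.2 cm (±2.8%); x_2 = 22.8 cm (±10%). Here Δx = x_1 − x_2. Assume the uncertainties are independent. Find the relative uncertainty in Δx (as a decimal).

For a sum/difference, combine absolute errors in quadrature:
  (δx_1)² = 5.30;  (δx_2)² = 5.20
δΔx = √(10.5) = 3.24 cm
Δx = 59.4 cm, so δΔx/Δx = 3.24/59.4 = 0.0545.

0.0545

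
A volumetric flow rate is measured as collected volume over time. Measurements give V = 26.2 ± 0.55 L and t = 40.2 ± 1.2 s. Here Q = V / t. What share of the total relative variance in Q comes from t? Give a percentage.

66.9%

(δQ/Q)² = (1·δV/V)² + (-1·δt/t)²
  V term: (1×0.0210)² = 0.000441
  t term: (-1×0.0299)² = 0.000891
Total = 0.00133. Share from t = 0.000891/0.00133 = 0.669.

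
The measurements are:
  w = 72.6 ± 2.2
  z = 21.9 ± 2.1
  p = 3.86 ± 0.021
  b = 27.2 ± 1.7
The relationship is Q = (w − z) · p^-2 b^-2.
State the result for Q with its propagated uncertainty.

Let u = w − z = 50.7. δu = √(δw² + δz²) = √(4.84 + 4.41) = 3.04, so δu/u = 0.0600.
Q is then a monomial in u, p, b:
δQ/Q = √((δu/u)² + (-2·δp/p)² + (-2·δb/b)²) = √(0.00360 + 0.000118 + 0.0156) = 0.139
Q = 0.00460, so δQ = 0.139 × 0.00460 = 0.000640.

0.00460 ± 0.000640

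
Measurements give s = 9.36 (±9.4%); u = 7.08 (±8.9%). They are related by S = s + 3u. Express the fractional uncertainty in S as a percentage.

6.81%

Each term contributes (cᵢ δxᵢ)² to (δS)²:
  (δs)² = 0.774;  (3·δu)² = 3.57
δS = √(4.35) = 2.09
S = 30.6, so δS/S = 2.09/30.6 = 0.0681.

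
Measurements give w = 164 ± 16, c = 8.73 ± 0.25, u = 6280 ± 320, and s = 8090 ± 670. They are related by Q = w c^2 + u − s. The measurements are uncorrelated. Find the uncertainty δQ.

1600

Let p = w·c^2 = 12500. δp/p = √((1·δw/w)² + (2·δc/c)²) = √(0.00952 + 0.00328) = 0.113, so δp = 1410.
Q = p + u − s: δQ = √(δp² + δu² + δs²) = √(2e+06 + 1.02e+05 + 4.49e+05) = 1600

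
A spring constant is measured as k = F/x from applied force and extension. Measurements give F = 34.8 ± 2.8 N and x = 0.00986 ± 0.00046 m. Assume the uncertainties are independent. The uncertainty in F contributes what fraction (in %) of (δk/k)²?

(δk/k)² = (1·δF/F)² + (-1·δx/x)²
  F term: (1×0.0805)² = 0.00647
  x term: (-1×0.0467)² = 0.00218
Total = 0.00865. Share from F = 0.00647/0.00865 = 0.748.

74.8%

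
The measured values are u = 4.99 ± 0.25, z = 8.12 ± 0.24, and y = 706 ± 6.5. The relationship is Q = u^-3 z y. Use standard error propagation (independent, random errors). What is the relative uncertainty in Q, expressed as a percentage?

15.3%

For a monomial Q ∝ u^-3, z, y, fractional errors add in quadrature:
  (-3·δu/u)² = (-3×0.0501)² = 0.0226;  (1·δz/z)² = (1×0.0296)² = 0.000874;  (1·δy/y)² = (1×0.00921)² = 8.48e-05
δQ/Q = √(0.0235) = 0.153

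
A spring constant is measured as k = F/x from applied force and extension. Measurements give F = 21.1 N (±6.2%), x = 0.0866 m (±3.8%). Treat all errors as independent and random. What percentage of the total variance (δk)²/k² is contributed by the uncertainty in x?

27.3%

(δk/k)² = (1·δF/F)² + (-1·δx/x)²
  F term: (1×0.0620)² = 0.00384
  x term: (-1×0.0380)² = 0.00144
Total = 0.00529. Share from x = 0.00144/0.00529 = 0.273.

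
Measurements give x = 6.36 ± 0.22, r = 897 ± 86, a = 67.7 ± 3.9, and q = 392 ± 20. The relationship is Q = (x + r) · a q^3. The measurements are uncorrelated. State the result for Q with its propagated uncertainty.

(3.68 ± 0.697) × 10^12

Let u = x + r = 903. δu = √(δx² + δr²) = √(0.0484 + 7400) = 86.0, so δu/u = 0.0952.
Q is then a monomial in u, a, q:
δQ/Q = √((δu/u)² + (1·δa/a)² + (3·δq/q)²) = √(0.00906 + 0.00332 + 0.0234) = 0.189
Q = 3.68e+12, so δQ = 0.189 × 3.68e+12 = 6.97e+11.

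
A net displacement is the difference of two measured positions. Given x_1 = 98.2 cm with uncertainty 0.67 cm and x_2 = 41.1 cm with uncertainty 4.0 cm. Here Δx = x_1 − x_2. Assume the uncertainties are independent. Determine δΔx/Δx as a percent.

Each term contributes (cᵢ δxᵢ)² to (δΔx)²:
  (δx_1)² = 0.449;  (δx_2)² = 16.0
δΔx = √(16.4) = 4.06 cm
Δx = 57.1 cm, so δΔx/Δx = 4.06/57.1 = 0.0710.

7.10%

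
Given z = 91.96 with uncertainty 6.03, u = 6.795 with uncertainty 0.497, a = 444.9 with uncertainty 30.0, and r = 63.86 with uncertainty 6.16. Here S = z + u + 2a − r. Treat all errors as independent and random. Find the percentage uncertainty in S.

6.56%

Each term contributes (cᵢ δxᵢ)² to (δS)²:
  (δz)² = 36.4;  (δu)² = 0.247;  (2·δa)² = 3600;  (δr)² = 37.9
δS = √(3670) = 60.6
S = 924.7, so δS/S = 60.6/924.7 = 0.0656.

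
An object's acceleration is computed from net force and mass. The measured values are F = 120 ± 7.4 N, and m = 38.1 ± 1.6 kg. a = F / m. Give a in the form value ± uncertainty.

Since a is a product/quotient, work with relative uncertainties:
  (1·δF/F)² = (1×0.0617)² = 0.00380;  (-1·δm/m)² = (-1×0.0420)² = 0.00176
δa/a = √(0.00557) = 0.0746
a = 3.15 m/s^2, so δa = 0.0746 × 3.15 = 0.235 m/s^2.

3.15 ± 0.235 m/s^2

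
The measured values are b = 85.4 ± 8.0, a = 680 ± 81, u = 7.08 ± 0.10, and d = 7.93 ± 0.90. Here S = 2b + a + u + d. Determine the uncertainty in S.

82.6

Absolute uncertainties add in quadrature for a linear combination:
  (2·δb)² = 256;  (δa)² = 6560;  (δu)² = 0.0100;  (δd)² = 0.810
δS = √(6820) = 82.6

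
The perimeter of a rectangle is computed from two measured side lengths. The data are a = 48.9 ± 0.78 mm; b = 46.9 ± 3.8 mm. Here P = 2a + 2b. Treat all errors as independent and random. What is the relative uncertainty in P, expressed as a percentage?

Each term contributes (cᵢ δxᵢ)² to (δP)²:
  (2·δa)² = 2.43;  (2·δb)² = 57.8
δP = √(60.2) = 7.76 mm
P = 192 mm, so δP/P = 7.76/192 = 0.0405.

4.05%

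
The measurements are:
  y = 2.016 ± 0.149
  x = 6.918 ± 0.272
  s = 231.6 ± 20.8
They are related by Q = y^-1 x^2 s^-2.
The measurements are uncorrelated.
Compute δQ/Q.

0.210

Q is a product of powers, so relative uncertainties combine in quadrature:
  (-1·δy/y)² = (-1×0.0739)² = 0.00546;  (2·δx/x)² = (2×0.0393)² = 0.00618;  (-2·δs/s)² = (-2×0.0898)² = 0.0323
δQ/Q = √(0.0439) = 0.210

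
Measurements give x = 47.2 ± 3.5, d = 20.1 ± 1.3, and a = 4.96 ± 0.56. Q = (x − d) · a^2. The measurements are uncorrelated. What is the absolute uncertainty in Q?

Let u = x − d = 27.1. δu = √(δx² + δd²) = √(12.2 + 1.69) = 3.73, so δu/u = 0.138.
Q is then a monomial in u, a:
δQ/Q = √((δu/u)² + (2·δa/a)²) = √(0.0190 + 0.0510) = 0.265
Q = 667, so δQ = 0.265 × 667 = 176.

176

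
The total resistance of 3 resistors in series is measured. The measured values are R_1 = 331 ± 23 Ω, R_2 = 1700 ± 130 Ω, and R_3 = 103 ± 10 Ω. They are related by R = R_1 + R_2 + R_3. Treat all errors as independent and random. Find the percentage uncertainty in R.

6.20%

For a sum/difference, combine absolute errors in quadrature:
  (δR_1)² = 529;  (δR_2)² = 16900;  (δR_3)² = 100
δR = √(17500) = 132 Ω
R = 2130 Ω, so δR/R = 132/2130 = 0.0620.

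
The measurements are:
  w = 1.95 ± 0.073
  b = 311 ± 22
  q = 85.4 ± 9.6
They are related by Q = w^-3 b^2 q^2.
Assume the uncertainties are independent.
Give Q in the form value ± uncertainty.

(9.51 ± 2.74) × 10^7

For a monomial Q ∝ w^-3, b^2, q^2, fractional errors add in quadrature:
  (-3·δw/w)² = (-3×0.0374)² = 0.0126;  (2·δb/b)² = (2×0.0707)² = 0.0200;  (2·δq/q)² = (2×0.112)² = 0.0505
δQ/Q = √(0.0832) = 0.288
Q = 9.51e+07, so δQ = 0.288 × 9.51e+07 = 2.74e+07.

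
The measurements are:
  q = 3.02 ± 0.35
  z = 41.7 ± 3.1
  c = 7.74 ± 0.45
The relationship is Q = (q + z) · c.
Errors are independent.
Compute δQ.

Let u = q + z = 44.7. δu = √(δq² + δz²) = √(0.122 + 9.61) = 3.12, so δu/u = 0.0698.
Q is then a monomial in u, c:
δQ/Q = √((δu/u)² + (1·δc/c)²) = √(0.00487 + 0.00338) = 0.0908
Q = 346, so δQ = 0.0908 × 346 = 31.4.

31.4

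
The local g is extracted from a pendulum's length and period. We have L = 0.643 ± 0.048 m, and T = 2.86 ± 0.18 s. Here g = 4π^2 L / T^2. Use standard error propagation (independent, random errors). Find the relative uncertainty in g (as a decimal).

Each factor contributes (exponent × relative error)² to (δg/g)²:
  (1·δL/L)² = (1×0.0747)² = 0.00557;  (-2·δT/T)² = (-2×0.0629)² = 0.0158
δg/g = √(0.0214) = 0.146

0.146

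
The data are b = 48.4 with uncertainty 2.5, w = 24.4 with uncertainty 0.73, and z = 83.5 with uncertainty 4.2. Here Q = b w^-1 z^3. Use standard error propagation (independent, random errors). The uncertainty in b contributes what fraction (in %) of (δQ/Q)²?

(δQ/Q)² = (1·δb/b)² + (-1·δw/w)² + (3·δz/z)²
  b term: (1×0.0517)² = 0.00267
  w term: (-1×0.0299)² = 0.000895
  z term: (3×0.0503)² = 0.0228
Total = 0.0263. Share from b = 0.00267/0.0263 = 0.101.

10.1%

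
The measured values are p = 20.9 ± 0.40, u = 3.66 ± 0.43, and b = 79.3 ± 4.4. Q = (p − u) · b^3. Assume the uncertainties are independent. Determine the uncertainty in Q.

Let w = p − u = 17.2. δw = √(δp² + δu²) = √(0.160 + 0.185) = 0.587, so δw/w = 0.0341.
Q is then a monomial in w, b:
δQ/Q = √((δw/w)² + (3·δb/b)²) = √(0.00116 + 0.0277) = 0.170
Q = 8.6e+06, so δQ = 0.170 × 8.6e+06 = 1.46e+06.

1.46e+06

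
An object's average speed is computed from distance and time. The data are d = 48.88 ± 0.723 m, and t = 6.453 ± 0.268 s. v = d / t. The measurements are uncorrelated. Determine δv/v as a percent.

4.41%

Relative error in a monomial: (δv/v)² = Σ (nᵢ · δxᵢ/xᵢ)².
  (1·δd/d)² = (1×0.0148)² = 0.000219;  (-1·δt/t)² = (-1×0.0415)² = 0.00172
δv/v = √(0.00194) = 0.0441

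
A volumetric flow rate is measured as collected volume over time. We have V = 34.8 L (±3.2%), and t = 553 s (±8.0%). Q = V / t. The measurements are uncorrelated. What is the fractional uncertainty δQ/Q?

0.0862

Q is a product of powers, so relative uncertainties combine in quadrature:
  (1·δV/V)² = (1×0.0320)² = 0.00102;  (-1·δt/t)² = (-1×0.0800)² = 0.00640
δQ/Q = √(0.00742) = 0.0862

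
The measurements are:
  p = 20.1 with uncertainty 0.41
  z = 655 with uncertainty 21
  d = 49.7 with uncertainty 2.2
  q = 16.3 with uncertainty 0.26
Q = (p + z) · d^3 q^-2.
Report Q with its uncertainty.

Let u = p + z = 675. δu = √(δp² + δz²) = √(0.168 + 441) = 21.0, so δu/u = 0.0311.
Q is then a monomial in u, d, q:
δQ/Q = √((δu/u)² + (3·δd/d)² + (-2·δq/q)²) = √(0.000968 + 0.0176 + 0.00102) = 0.140
Q = 3.12e+05, so δQ = 0.140 × 3.12e+05 = 43700.

(3.12 ± 0.437) × 10^5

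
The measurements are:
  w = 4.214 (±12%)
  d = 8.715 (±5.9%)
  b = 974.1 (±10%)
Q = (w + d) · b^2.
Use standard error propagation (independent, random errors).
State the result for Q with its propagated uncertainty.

Let u = w + d = 12.93. δu = √(δw² + δd²) = √(0.256 + 0.264) = 0.721, so δu/u = 0.0558.
Q is then a monomial in u, b:
δQ/Q = √((δu/u)² + (2·δb/b)²) = √(0.00311 + 0.0400) = 0.208
Q = 1.227e+07, so δQ = 0.208 × 1.227e+07 = 2.55e+06.

(1.227 ± 0.255) × 10^7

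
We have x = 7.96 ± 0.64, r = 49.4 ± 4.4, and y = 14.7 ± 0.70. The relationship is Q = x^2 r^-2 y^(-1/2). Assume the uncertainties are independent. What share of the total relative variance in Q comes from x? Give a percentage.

(δQ/Q)² = (2·δx/x)² + (-2·δr/r)² + (−½·δy/y)²
  x term: (2×0.0804)² = 0.0259
  r term: (-2×0.0891)² = 0.0317
  y term: (-0.5×0.0476)² = 0.000567
Total = 0.0582. Share from x = 0.0259/0.0582 = 0.445.

44.5%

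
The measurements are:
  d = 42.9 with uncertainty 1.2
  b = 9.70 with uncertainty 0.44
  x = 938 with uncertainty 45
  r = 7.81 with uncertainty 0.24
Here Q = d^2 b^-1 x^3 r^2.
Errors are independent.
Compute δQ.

1.65e+12

Q is a product of powers, so relative uncertainties combine in quadrature:
  (2·δd/d)² = (2×0.0280)² = 0.00313;  (-1·δb/b)² = (-1×0.0454)² = 0.00206;  (3·δx/x)² = (3×0.0480)² = 0.0207;  (2·δr/r)² = (2×0.0307)² = 0.00378
δQ/Q = √(0.0297) = 0.172
Q = 9.55e+12, so δQ = 0.172 × 9.55e+12 = 1.65e+12.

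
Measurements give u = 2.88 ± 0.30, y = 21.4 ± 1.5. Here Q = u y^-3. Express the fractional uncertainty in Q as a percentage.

23.5%

Since Q is a product/quotient, work with relative uncertainties:
  (1·δu/u)² = (1×0.104)² = 0.0109;  (-3·δy/y)² = (-3×0.0701)² = 0.0442
δQ/Q = √(0.0551) = 0.235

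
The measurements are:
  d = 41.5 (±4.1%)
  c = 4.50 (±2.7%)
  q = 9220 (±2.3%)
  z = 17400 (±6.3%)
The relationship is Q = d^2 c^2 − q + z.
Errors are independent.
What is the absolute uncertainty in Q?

Let p = d^2·c^2 = 34900. δp/p = √((2·δd/d)² + (2·δc/c)²) = √(0.00672 + 0.00292) = 0.0982, so δp = 3420.
Q = p − q + z: δQ = √(δp² + δq² + δz²) = √(1.17e+07 + 45000 + 1.2e+06) = 3600

3600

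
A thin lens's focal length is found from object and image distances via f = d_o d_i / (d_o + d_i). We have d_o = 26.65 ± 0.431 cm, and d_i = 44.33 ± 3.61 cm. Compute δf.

0.536 cm

∂f/∂d_o = (d_i/(d_o+d_i))² = 0.390;  ∂f/∂d_i = (d_o/(d_o+d_i))² = 0.141
δf = √((∂f/∂d_o · δd_o)² + (∂f/∂d_i · δd_i)²) = √(0.0283 + 0.259) = 0.536 cm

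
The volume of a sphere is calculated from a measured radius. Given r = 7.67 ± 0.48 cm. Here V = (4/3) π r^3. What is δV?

V ∝ r^3, so δV/V = |3| · δr/r = 3 × 0.0626 = 0.188.
V = 1890 cm^3, so δV = 0.188 × 1890 = 355 cm^3.

355 cm^3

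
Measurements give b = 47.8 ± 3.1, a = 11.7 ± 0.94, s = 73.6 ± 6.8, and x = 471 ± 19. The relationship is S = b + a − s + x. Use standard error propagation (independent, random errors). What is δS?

Each term contributes (cᵢ δxᵢ)² to (δS)²:
  (δb)² = 9.61;  (δa)² = 0.884;  (δs)² = 46.2;  (δx)² = 361
δS = √(418) = 20.4

20.4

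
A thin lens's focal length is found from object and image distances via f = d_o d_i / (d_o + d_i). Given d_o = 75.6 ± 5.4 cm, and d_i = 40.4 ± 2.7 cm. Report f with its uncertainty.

∂f/∂d_o = (d_i/(d_o+d_i))² = 0.121;  ∂f/∂d_i = (d_o/(d_o+d_i))² = 0.425
δf = √((∂f/∂d_o · δd_o)² + (∂f/∂d_i · δd_i)²) = √(0.429 + 1.32) = 1.32 cm
f = 26.3 cm.

26.3 ± 1.32 cm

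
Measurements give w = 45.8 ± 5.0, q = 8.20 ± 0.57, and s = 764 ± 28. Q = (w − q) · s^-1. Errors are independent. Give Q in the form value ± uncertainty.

Let u = w − q = 37.6. δu = √(δw² + δq²) = √(25.0 + 0.325) = 5.03, so δu/u = 0.134.
Q is then a monomial in u, s:
δQ/Q = √((δu/u)² + (-1·δs/s)²) = √(0.0179 + 0.00134) = 0.139
Q = 0.0492, so δQ = 0.139 × 0.0492 = 0.00683.

0.0492 ± 0.00683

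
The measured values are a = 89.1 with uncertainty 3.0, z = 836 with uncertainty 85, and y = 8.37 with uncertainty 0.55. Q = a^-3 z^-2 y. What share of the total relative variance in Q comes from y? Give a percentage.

(δQ/Q)² = (-3·δa/a)² + (-2·δz/z)² + (1·δy/y)²
  a term: (-3×0.0337)² = 0.0102
  z term: (-2×0.102)² = 0.0414
  y term: (1×0.0657)² = 0.00432
Total = 0.0559. Share from y = 0.00432/0.0559 = 0.0773.

7.73%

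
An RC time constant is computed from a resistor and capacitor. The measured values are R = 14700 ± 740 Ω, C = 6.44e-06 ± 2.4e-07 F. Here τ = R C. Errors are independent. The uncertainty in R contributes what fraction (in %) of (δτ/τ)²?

64.6%

(δτ/τ)² = (1·δR/R)² + (1·δC/C)²
  R term: (1×0.0503)² = 0.00253
  C term: (1×0.0373)² = 0.00139
Total = 0.00392. Share from R = 0.00253/0.00392 = 0.646.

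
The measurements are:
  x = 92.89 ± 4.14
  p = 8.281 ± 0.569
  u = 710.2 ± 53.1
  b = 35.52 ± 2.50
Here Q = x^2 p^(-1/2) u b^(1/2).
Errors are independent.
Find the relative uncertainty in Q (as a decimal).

Each factor contributes (exponent × relative error)² to (δQ/Q)²:
  (2·δx/x)² = (2×0.0446)² = 0.00795;  (−½·δp/p)² = (-0.5×0.0687)² = 0.00118;  (1·δu/u)² = (1×0.0748)² = 0.00559;  (½·δb/b)² = (0.5×0.0704)² = 0.00124
δQ/Q = √(0.0160) = 0.126

0.126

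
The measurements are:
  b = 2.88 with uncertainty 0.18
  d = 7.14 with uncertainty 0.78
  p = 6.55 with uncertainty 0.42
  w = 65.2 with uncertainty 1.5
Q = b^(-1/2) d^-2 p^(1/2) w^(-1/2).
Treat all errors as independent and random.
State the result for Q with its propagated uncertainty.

0.00366 ± 0.000818

Each factor contributes (exponent × relative error)² to (δQ/Q)²:
  (−½·δb/b)² = (-0.5×0.0625)² = 0.000977;  (-2·δd/d)² = (-2×0.109)² = 0.0477;  (½·δp/p)² = (0.5×0.0641)² = 0.00103;  (−½·δw/w)² = (-0.5×0.0230)² = 0.000132
δQ/Q = √(0.0499) = 0.223
Q = 0.00366, so δQ = 0.223 × 0.00366 = 0.000818.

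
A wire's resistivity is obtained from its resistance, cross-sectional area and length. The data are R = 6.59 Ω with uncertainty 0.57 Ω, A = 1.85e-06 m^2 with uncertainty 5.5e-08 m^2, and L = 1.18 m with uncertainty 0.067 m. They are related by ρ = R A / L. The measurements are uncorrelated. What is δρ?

Since ρ is a product/quotient, work with relative uncertainties:
  (1·δR/R)² = (1×0.0865)² = 0.00748;  (1·δA/A)² = (1×0.0297)² = 0.000884;  (-1·δL/L)² = (-1×0.0568)² = 0.00322
δρ/ρ = √(0.0116) = 0.108
ρ = 1.03e-05 Ω·m, so δρ = 0.108 × 1.03e-05 = 1.11e-06 Ω·m.

1.11e-06 Ω·m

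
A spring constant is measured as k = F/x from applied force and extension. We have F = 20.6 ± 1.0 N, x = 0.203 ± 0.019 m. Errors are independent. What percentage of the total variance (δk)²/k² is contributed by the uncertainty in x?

78.8%

(δk/k)² = (1·δF/F)² + (-1·δx/x)²
  F term: (1×0.0485)² = 0.00236
  x term: (-1×0.0936)² = 0.00876
Total = 0.0111. Share from x = 0.00876/0.0111 = 0.788.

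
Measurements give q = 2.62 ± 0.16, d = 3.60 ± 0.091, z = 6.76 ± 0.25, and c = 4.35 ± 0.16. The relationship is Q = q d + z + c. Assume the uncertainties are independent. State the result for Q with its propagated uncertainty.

Let p = q·d = 9.43. δp/p = √((1·δq/q)² + (1·δd/d)²) = √(0.00373 + 0.000639) = 0.0661, so δp = 0.623.
Q = p + z + c: δQ = √(δp² + δz² + δc²) = √(0.389 + 0.0625 + 0.0256) = 0.690
Q = 20.5.

20.5 ± 0.690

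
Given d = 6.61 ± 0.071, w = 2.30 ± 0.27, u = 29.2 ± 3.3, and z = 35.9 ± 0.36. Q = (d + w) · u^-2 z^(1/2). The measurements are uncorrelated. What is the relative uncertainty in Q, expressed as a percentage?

22.8%

Let h = d + w = 8.91. δh = √(δd² + δw²) = √(0.00504 + 0.0729) = 0.279, so δh/h = 0.0313.
Q is then a monomial in h, u, z:
δQ/Q = √((δh/h)² + (-2·δu/u)² + (½·δz/z)²) = √(0.000982 + 0.0511 + 2.51e-05) = 0.228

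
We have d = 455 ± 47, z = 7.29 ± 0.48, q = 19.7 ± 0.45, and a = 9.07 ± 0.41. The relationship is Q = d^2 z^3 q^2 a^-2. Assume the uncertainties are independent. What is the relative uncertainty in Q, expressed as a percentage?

Each factor contributes (exponent × relative error)² to (δQ/Q)²:
  (2·δd/d)² = (2×0.103)² = 0.0427;  (3·δz/z)² = (3×0.0658)² = 0.0390;  (2·δq/q)² = (2×0.0228)² = 0.00209;  (-2·δa/a)² = (-2×0.0452)² = 0.00817
δQ/Q = √(0.0920) = 0.303

30.3%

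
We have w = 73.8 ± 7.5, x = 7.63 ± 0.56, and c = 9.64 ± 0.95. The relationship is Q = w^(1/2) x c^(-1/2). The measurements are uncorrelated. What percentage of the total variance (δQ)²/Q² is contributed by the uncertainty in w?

24.8%

(δQ/Q)² = (½·δw/w)² + (1·δx/x)² + (−½·δc/c)²
  w term: (0.5×0.102)² = 0.00258
  x term: (1×0.0734)² = 0.00539
  c term: (-0.5×0.0985)² = 0.00243
Total = 0.0104. Share from w = 0.00258/0.0104 = 0.248.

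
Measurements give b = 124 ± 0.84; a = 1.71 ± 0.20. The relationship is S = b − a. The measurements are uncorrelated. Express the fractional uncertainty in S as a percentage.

Absolute uncertainties add in quadrature for a linear combination:
  (δb)² = 0.706;  (δa)² = 0.0400
δS = √(0.746) = 0.863
S = 122, so δS/S = 0.863/122 = 0.00706.

0.706%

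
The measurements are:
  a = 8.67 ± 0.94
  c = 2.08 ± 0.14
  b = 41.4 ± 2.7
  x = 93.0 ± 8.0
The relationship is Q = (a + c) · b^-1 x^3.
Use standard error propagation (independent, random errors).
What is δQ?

58600

Let u = a + c = 10.8. δu = √(δa² + δc²) = √(0.884 + 0.0196) = 0.950, so δu/u = 0.0884.
Q is then a monomial in u, b, x:
δQ/Q = √((δu/u)² + (-1·δb/b)² + (3·δx/x)²) = √(0.00782 + 0.00425 + 0.0666) = 0.280
Q = 2.09e+05, so δQ = 0.280 × 2.09e+05 = 58600.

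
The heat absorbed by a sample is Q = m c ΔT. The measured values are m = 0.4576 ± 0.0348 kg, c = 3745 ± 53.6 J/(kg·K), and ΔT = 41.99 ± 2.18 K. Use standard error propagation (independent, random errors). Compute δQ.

Relative error in a monomial: (δQ/Q)² = Σ (nᵢ · δxᵢ/xᵢ)².
  (1·δm/m)² = (1×0.0760)² = 0.00578;  (1·δc/c)² = (1×0.0143)² = 0.000205;  (1·δΔT/ΔT)² = (1×0.0519)² = 0.00270
δQ/Q = √(0.00868) = 0.0932
Q = 71960 J, so δQ = 0.0932 × 71960 = 6710 J.

6710 J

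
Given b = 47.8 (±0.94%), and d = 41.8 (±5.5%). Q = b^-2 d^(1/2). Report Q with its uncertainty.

For a monomial Q ∝ b^-2, d^(1/2), fractional errors add in quadrature:
  (-2·δb/b)² = (-2×0.00940)² = 0.000353;  (½·δd/d)² = (0.5×0.0550)² = 0.000756
δQ/Q = √(0.00111) = 0.0333
Q = 0.00283, so δQ = 0.0333 × 0.00283 = 9.43e-05.

(2.83 ± 0.0943) × 10^-3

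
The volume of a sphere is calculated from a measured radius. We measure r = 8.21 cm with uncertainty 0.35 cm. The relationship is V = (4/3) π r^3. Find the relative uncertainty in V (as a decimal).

0.128

Since V is a product/quotient, work with relative uncertainties:
  (3·δr/r)² = (3×0.0426)² = 0.0164
δV/V = √(0.0164) = 0.128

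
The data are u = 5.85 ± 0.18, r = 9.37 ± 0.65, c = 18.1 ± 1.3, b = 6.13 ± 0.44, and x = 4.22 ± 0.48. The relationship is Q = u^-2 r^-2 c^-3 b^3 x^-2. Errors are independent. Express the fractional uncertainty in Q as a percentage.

Each factor contributes (exponent × relative error)² to (δQ/Q)²:
  (-2·δu/u)² = (-2×0.0308)² = 0.00379;  (-2·δr/r)² = (-2×0.0694)² = 0.0192;  (-3·δc/c)² = (-3×0.0718)² = 0.0464;  (3·δb/b)² = (3×0.0718)² = 0.0464;  (-2·δx/x)² = (-2×0.114)² = 0.0518
δQ/Q = √(0.168) = 0.409

40.9%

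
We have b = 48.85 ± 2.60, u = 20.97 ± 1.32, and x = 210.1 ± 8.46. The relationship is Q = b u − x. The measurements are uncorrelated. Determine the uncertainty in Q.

Let p = b·u = 1024. δp/p = √((1·δb/b)² + (1·δu/u)²) = √(0.00283 + 0.00396) = 0.0824, so δp = 84.4.
Q = p − x: δQ = √(δp² + δx²) = √(7130 + 71.6) = 84.9

84.9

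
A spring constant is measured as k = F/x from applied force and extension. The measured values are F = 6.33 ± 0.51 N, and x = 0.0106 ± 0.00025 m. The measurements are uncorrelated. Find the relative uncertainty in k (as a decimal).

Since k is a product/quotient, work with relative uncertainties:
  (1·δF/F)² = (1×0.0806)² = 0.00649;  (-1·δx/x)² = (-1×0.0236)² = 0.000556
δk/k = √(0.00705) = 0.0839

0.0839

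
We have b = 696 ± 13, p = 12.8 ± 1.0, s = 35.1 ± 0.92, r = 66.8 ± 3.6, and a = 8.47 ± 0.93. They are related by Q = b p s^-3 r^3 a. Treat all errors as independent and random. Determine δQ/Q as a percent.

22.5%

Relative error in a monomial: (δQ/Q)² = Σ (nᵢ · δxᵢ/xᵢ)².
  (1·δb/b)² = (1×0.0187)² = 0.000349;  (1·δp/p)² = (1×0.0781)² = 0.00610;  (-3·δs/s)² = (-3×0.0262)² = 0.00618;  (3·δr/r)² = (3×0.0539)² = 0.0261;  (1·δa/a)² = (1×0.110)² = 0.0121
δQ/Q = √(0.0508) = 0.225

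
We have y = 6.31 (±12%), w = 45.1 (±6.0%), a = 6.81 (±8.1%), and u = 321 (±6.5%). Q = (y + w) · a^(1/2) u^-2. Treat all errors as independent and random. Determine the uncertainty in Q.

0.000191

Let h = y + w = 51.4. δh = √(δy² + δw²) = √(0.573 + 7.32) = 2.81, so δh/h = 0.0547.
Q is then a monomial in h, a, u:
δQ/Q = √((δh/h)² + (½·δa/a)² + (-2·δu/u)²) = √(0.00299 + 0.00164 + 0.0169) = 0.147
Q = 0.00130, so δQ = 0.147 × 0.00130 = 0.000191.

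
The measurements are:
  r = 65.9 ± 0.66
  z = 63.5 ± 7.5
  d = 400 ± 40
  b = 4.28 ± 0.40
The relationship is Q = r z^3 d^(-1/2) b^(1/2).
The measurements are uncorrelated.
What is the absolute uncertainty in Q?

Relative error in a monomial: (δQ/Q)² = Σ (nᵢ · δxᵢ/xᵢ)².
  (1·δr/r)² = (1×0.0100)² = 0.000100;  (3·δz/z)² = (3×0.118)² = 0.126;  (−½·δd/d)² = (-0.5×0.100)² = 0.00250;  (½·δb/b)² = (0.5×0.0935)² = 0.00218
δQ/Q = √(0.130) = 0.361
Q = 1.75e+06, so δQ = 0.361 × 1.75e+06 = 6.3e+05.

6.3e+05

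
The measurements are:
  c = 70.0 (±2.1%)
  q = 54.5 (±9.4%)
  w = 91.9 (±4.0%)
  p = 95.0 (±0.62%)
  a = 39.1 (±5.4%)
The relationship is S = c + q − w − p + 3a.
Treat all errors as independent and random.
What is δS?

Each term contributes (cᵢ δxᵢ)² to (δS)²:
  (δc)² = 2.16;  (δq)² = 26.2;  (δw)² = 13.5;  (δp)² = 0.347;  (3·δa)² = 40.1
δS = √(82.4) = 9.08

9.08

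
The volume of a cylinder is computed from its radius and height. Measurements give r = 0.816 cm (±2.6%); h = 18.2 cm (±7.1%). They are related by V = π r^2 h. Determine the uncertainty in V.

Relative error in a monomial: (δV/V)² = Σ (nᵢ · δxᵢ/xᵢ)².
  (2·δr/r)² = (2×0.0260)² = 0.00270;  (1·δh/h)² = (1×0.0710)² = 0.00504
δV/V = √(0.00775) = 0.0880
V = 38.1 cm^3, so δV = 0.0880 × 38.1 = 3.35 cm^3.

3.35 cm^3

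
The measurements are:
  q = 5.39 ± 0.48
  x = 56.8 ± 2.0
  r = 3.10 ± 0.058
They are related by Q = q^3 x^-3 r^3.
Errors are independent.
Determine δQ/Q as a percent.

Products/powers → add relative errors in quadrature, weighted by exponent:
  (3·δq/q)² = (3×0.0891)² = 0.0714;  (-3·δx/x)² = (-3×0.0352)² = 0.0112;  (3·δr/r)² = (3×0.0187)² = 0.00315
δQ/Q = √(0.0857) = 0.293

29.3%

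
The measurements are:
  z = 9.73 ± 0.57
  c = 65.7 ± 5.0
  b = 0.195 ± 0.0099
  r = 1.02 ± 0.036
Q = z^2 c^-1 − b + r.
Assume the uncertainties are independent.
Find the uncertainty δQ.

0.205

Let p = z^2·c^-1 = 1.44. δp/p = √((2·δz/z)² + (-1·δc/c)²) = √(0.0137 + 0.00579) = 0.140, so δp = 0.201.
Q = p − b + r: δQ = √(δp² + δb² + δr²) = √(0.0405 + 9.8e-05 + 0.00130) = 0.205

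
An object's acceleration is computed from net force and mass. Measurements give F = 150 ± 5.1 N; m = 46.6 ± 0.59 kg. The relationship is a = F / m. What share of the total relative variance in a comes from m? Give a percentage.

(δa/a)² = (1·δF/F)² + (-1·δm/m)²
  F term: (1×0.0340)² = 0.00116
  m term: (-1×0.0127)² = 0.000160
Total = 0.00132. Share from m = 0.000160/0.00132 = 0.122.

12.2%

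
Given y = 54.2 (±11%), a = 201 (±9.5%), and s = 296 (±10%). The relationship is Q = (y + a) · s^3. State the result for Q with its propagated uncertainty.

Let u = y + a = 255. δu = √(δy² + δa²) = √(35.5 + 365) = 20.0, so δu/u = 0.0784.
Q is then a monomial in u, s:
δQ/Q = √((δu/u)² + (3·δs/s)²) = √(0.00614 + 0.0900) = 0.310
Q = 6.62e+09, so δQ = 0.310 × 6.62e+09 = 2.05e+09.

(6.62 ± 2.05) × 10^9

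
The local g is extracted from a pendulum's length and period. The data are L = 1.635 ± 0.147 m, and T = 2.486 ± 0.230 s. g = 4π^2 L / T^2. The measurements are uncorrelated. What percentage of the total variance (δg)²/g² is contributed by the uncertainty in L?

19.1%

(δg/g)² = (1·δL/L)² + (-2·δT/T)²
  L term: (1×0.0899)² = 0.00808
  T term: (-2×0.0925)² = 0.0342
Total = 0.0423. Share from L = 0.00808/0.0423 = 0.191.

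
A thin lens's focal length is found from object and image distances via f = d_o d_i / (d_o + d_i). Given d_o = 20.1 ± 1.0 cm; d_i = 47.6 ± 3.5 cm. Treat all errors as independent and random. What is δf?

∂f/∂d_o = (d_i/(d_o+d_i))² = 0.494;  ∂f/∂d_i = (d_o/(d_o+d_i))² = 0.0881
δf = √((∂f/∂d_o · δd_o)² + (∂f/∂d_i · δd_i)²) = √(0.244 + 0.0952) = 0.583 cm

0.583 cm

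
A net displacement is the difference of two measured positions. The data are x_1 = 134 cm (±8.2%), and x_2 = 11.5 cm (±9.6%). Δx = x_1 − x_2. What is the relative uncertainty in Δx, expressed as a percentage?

Δx is a linear combination, so absolute uncertainties add in quadrature:
  (δx_1)² = 121;  (δx_2)² = 1.22
δΔx = √(122) = 11.0 cm
Δx = 122 cm, so δΔx/Δx = 11.0/122 = 0.0901.

9.01%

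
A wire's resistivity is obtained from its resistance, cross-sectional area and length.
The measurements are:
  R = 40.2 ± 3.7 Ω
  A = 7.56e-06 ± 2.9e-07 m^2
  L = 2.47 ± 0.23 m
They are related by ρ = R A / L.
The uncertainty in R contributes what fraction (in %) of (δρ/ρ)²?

45.5%

(δρ/ρ)² = (1·δR/R)² + (1·δA/A)² + (-1·δL/L)²
  R term: (1×0.0920)² = 0.00847
  A term: (1×0.0384)² = 0.00147
  L term: (-1×0.0931)² = 0.00867
Total = 0.0186. Share from R = 0.00847/0.0186 = 0.455.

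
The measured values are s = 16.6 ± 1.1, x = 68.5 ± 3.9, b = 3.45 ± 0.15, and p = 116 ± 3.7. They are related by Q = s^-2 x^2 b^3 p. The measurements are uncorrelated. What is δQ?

17900

For a monomial Q ∝ s^-2, x^2, b^3, p, fractional errors add in quadrature:
  (-2·δs/s)² = (-2×0.0663)² = 0.0176;  (2·δx/x)² = (2×0.0569)² = 0.0130;  (3·δb/b)² = (3×0.0435)² = 0.0170;  (1·δp/p)² = (1×0.0319)² = 0.00102
δQ/Q = √(0.0486) = 0.220
Q = 81100, so δQ = 0.220 × 81100 = 17900.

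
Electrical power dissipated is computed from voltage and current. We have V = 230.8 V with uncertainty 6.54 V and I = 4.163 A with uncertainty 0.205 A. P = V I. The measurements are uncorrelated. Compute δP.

54.6 W

Relative error in a monomial: (δP/P)² = Σ (nᵢ · δxᵢ/xᵢ)².
  (1·δV/V)² = (1×0.0283)² = 0.000803;  (1·δI/I)² = (1×0.0492)² = 0.00242
δP/P = √(0.00323) = 0.0568
P = 960.8 W, so δP = 0.0568 × 960.8 = 54.6 W.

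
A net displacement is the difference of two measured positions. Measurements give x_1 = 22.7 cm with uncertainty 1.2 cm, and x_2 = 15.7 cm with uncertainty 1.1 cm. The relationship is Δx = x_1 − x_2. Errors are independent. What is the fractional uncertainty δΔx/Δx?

Δx is a linear combination, so absolute uncertainties add in quadrature:
  (δx_1)² = 1.44;  (δx_2)² = 1.21
δΔx = √(2.65) = 1.63 cm
Δx = 7.00 cm, so δΔx/Δx = 1.63/7.00 = 0.233.

0.233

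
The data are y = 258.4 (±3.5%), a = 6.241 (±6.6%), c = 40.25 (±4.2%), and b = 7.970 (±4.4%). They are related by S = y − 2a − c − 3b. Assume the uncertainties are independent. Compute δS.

9.30

For a sum/difference, combine absolute errors in quadrature:
  (δy)² = 81.8;  (2·δa)² = 0.679;  (δc)² = 2.86;  (3·δb)² = 1.11
δS = √(86.4) = 9.30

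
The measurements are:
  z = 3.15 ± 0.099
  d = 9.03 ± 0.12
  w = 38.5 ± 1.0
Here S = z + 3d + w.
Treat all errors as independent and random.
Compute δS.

Absolute uncertainties add in quadrature for a linear combination:
  (δz)² = 0.00980;  (3·δd)² = 0.130;  (δw)² = 1.00
δS = √(1.14) = 1.07

1.07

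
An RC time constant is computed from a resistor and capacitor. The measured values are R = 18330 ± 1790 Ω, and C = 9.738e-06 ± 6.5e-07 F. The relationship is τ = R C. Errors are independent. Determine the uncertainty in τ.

Each factor contributes (exponent × relative error)² to (δτ/τ)²:
  (1·δR/R)² = (1×0.0977)² = 0.00954;  (1·δC/C)² = (1×0.0667)² = 0.00446
δτ/τ = √(0.0140) = 0.118
τ = 0.1785 s, so δτ = 0.118 × 0.1785 = 0.0211 s.

0.0211 s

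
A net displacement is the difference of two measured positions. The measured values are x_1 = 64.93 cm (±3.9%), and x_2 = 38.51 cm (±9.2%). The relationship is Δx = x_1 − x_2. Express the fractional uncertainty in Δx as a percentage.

16.5%

Sums and differences: (δΔx)² = Σ (cᵢ δxᵢ)².
  (δx_1)² = 6.41;  (δx_2)² = 12.6
δΔx = √(19.0) = 4.35 cm
Δx = 26.42 cm, so δΔx/Δx = 4.35/26.42 = 0.165.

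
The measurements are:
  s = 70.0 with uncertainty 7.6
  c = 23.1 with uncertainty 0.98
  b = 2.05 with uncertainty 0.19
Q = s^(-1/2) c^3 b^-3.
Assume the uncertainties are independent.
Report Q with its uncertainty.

Relative error in a monomial: (δQ/Q)² = Σ (nᵢ · δxᵢ/xᵢ)².
  (−½·δs/s)² = (-0.5×0.109)² = 0.00295;  (3·δc/c)² = (3×0.0424)² = 0.0162;  (-3·δb/b)² = (-3×0.0927)² = 0.0773
δQ/Q = √(0.0965) = 0.311
Q = 171, so δQ = 0.311 × 171 = 53.1.

171 ± 53.1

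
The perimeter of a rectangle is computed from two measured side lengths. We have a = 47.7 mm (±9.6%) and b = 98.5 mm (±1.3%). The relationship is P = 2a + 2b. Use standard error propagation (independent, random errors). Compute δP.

For a sum/difference, combine absolute errors in quadrature:
  (2·δa)² = 83.9;  (2·δb)² = 6.56
δP = √(90.4) = 9.51 mm

9.51 mm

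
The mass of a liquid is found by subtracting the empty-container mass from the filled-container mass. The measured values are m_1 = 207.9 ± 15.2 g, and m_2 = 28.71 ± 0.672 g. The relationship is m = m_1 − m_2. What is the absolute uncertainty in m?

15.2 g

For a sum/difference, combine absolute errors in quadrature:
  (δm_1)² = 231;  (δm_2)² = 0.452
δm = √(231) = 15.2 g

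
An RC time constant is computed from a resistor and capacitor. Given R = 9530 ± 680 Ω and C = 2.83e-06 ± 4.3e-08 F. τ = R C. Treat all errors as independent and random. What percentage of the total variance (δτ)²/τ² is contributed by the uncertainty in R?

(δτ/τ)² = (1·δR/R)² + (1·δC/C)²
  R term: (1×0.0714)² = 0.00509
  C term: (1×0.0152)² = 0.000231
Total = 0.00532. Share from R = 0.00509/0.00532 = 0.957.

95.7%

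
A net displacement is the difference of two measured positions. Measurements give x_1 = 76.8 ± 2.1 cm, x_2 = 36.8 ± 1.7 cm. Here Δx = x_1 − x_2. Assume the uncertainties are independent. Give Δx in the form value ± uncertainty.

40.0 ± 2.70 cm

For a sum/difference, combine absolute errors in quadrature:
  (δx_1)² = 4.41;  (δx_2)² = 2.89
δΔx = √(7.30) = 2.70 cm
Δx = 40.0 cm.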